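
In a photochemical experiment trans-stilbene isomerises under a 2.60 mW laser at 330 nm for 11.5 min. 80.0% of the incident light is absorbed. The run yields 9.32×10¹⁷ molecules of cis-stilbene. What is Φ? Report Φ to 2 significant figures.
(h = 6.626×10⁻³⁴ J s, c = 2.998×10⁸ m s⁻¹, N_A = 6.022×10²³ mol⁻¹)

Product: 9.32×10¹⁷ / 6.022×10²³ = 1.548×10⁻⁶ mol.
Photon energy at 330 nm: hc/λ = (6.626×10⁻³⁴)(2.998×10⁸)/(330×10⁻⁹) = 6.020×10⁻¹⁹ J.
Energy delivered: (2.60 mW)(690 s) = 1.794 J.
Photons incident: 1.794 / 6.020×10⁻¹⁹ = 2.980×10¹⁸, i.e. 2.980×10¹⁸/6.022×10²³ = 4.949×10⁻⁶ mol.
Photons absorbed: 0.800 × 4.949×10⁻⁶ = 3.959×10⁻⁶ mol.
Φ = 1.548×10⁻⁶ mol / 3.959×10⁻⁶ mol photons = 0.39.

Φ = 0.39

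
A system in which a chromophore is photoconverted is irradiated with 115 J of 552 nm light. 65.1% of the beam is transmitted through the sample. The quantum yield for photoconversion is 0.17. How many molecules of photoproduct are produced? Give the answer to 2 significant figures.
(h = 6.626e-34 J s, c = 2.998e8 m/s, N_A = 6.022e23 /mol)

1.9e19 molecules

Photon energy at 552 nm: hc/λ = (6.626e-34)(2.998e8)/(552e-9) = 3.599e-19 J.
Photons incident: 115 / 3.599e-19 = 3.195e20, i.e. 3.195e20/6.022e23 = 5.306e-4 mol.
Fraction absorbed: 1 − 65.1/100 = 0.3490.
Photons absorbed: 0.3490 × 5.306e-4 = 1.852e-4 mol.
Product: Φ × n_abs = 0.17 × 1.852e-4 = 3.148e-5 mol.
As a count: 3.148e-5 × 6.022e23 = 1.9e19.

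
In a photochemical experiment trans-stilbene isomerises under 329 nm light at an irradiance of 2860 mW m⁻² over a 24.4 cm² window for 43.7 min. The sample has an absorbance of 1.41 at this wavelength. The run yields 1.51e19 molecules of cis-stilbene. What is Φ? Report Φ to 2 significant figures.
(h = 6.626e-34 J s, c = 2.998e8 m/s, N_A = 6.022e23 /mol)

Product: 1.51e19 / 6.022e23 = 2.507e-5 mol.
Photon energy at 329 nm: hc/λ = (6.626e-34)(2.998e8)/(329e-9) = 6.038e-19 J.
Energy delivered: (2860 mW m⁻²)(24.4e-4 m²)(2622 s) = 18.30 J.
Photons incident: 18.30 / 6.038e-19 = 3.031e19, i.e. 3.031e19/6.022e23 = 5.033e-5 mol.
Fraction absorbed: 1 − 10^(−1.41) = 0.9611.
Photons absorbed: 0.9611 × 5.033e-5 = 4.837e-5 mol.
Φ = 2.507e-5 mol / 4.837e-5 mol photons = 0.52.

Φ = 0.52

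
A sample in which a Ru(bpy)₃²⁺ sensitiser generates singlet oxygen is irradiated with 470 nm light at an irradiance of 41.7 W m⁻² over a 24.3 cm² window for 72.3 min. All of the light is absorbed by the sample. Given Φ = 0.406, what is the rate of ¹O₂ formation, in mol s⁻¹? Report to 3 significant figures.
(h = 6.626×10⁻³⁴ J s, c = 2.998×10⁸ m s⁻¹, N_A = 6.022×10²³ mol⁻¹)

1.62×10⁻⁷ mol s⁻¹

Photon energy at 470 nm: hc/λ = (6.626×10⁻³⁴)(2.998×10⁸)/(470×10⁻⁹) = 4.227×10⁻¹⁹ J.
Energy delivered: (41.7 W m⁻²)(24.3×10⁻⁴ m²)(4338 s) = 439.6 J.
Photons incident: 439.6 / 4.227×10⁻¹⁹ = 1.040×10²¹, i.e. 1.040×10²¹/6.022×10²³ = 0.001727 mol.
Product formed: 0.406 × 0.001727 = 7.012×10⁻⁴ mol.
Rate: 7.012×10⁻⁴ / 4338 s = 1.62×10⁻⁷ mol s⁻¹.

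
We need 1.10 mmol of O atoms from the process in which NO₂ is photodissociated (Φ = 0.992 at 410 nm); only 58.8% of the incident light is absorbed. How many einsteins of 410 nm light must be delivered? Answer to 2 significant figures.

0.0019 einstein

Product: 1.10 mmol = 0.00110 mol.
Photons that must be absorbed: 0.00110 / 0.992 = 0.001109 mol.
Incident photons needed: 0.001109 / 0.588 = 0.001886 mol.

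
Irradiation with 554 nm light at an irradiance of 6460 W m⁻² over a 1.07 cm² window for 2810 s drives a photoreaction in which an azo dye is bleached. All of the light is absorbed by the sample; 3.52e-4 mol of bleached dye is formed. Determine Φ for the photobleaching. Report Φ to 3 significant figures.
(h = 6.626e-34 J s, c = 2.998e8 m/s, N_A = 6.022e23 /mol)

Φ = 0.0391

Photon energy at 554 nm: hc/λ = (6.626e-34)(2.998e8)/(554e-9) = 3.586e-19 J.
Energy delivered: (6460 W m⁻²)(1.07e-4 m²)(2810 s) = 1942 J.
Photons incident: 1942 / 3.586e-19 = 5.416e21, i.e. 5.416e21/6.022e23 = 0.008994 mol.
Φ = 3.52e-4 mol / 0.008994 mol photons = 0.0391.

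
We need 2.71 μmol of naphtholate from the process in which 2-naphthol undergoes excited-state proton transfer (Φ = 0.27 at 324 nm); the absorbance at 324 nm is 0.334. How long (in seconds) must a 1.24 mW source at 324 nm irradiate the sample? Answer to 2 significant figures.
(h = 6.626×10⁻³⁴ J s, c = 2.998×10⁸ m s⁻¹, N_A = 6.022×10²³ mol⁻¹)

Product: 2.71 μmol = 2.71×10⁻⁶ mol.
Photons that must be absorbed: 2.71×10⁻⁶ / 0.27 = 1.004×10⁻⁵ mol.
Fraction absorbed: 1 − 10^(−0.334) = 0.5366.
Incident photons needed: 1.004×10⁻⁵ / 0.5366 = 1.871×10⁻⁵ mol.
Photon energy: hc/λ = 6.131×10⁻¹⁹ J; per mole, 3.692×10⁵ J mol⁻¹.
Energy required: 1.871×10⁻⁵ × 3.692×10⁵ = 6.908 J.
Time: 6.908 J / 0.00124 W = 5600 s.

t ≈ 5600 s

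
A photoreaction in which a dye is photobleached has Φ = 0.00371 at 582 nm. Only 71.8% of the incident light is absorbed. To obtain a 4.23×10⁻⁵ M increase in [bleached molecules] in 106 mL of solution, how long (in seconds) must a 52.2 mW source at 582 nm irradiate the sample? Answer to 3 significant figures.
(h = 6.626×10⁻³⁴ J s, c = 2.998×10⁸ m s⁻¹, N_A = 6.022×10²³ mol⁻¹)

t ≈ 6630 s

Product: (4.23×10⁻⁵ M)(0.106 L) = 4.484×10⁻⁶ mol.
Photons that must be absorbed: 4.484×10⁻⁶ / 0.00371 = 0.001209 mol.
Incident photons needed: 0.001209 / 0.718 = 0.001684 mol.
Photon energy: hc/λ = 3.413×10⁻¹⁹ J; per mole, 2.055×10⁵ J mol⁻¹.
Energy required: 0.001684 × 2.055×10⁵ = 346.1 J.
Time: 346.1 J / 0.0522 W = 6630 s.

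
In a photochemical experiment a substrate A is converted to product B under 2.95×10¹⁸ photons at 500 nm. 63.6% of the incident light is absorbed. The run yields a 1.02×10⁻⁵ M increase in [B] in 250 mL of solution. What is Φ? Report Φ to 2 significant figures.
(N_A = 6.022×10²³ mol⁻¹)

Product: (1.02×10⁻⁵ M)(0.25 L) = 2.550×10⁻⁶ mol.
Moles of photons: 2.95×10¹⁸ / 6.022×10²³ = 4.899×10⁻⁶ mol.
Photons absorbed: 0.636 × 4.899×10⁻⁶ = 3.116×10⁻⁶ mol.
Φ = 2.550×10⁻⁶ mol / 3.116×10⁻⁶ mol photons = 0.82.

Φ = 0.82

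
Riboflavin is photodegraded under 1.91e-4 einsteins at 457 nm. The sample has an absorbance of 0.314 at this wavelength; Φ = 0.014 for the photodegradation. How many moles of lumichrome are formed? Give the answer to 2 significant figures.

1.4e-6 mol

Fraction absorbed: 1 − 10^(−0.314) = 0.5147.
Photons absorbed: 0.5147 × 1.91e-4 = 9.831e-5 mol.
Product: Φ × n_abs = 0.014 × 9.831e-5 = 1.376e-6 mol.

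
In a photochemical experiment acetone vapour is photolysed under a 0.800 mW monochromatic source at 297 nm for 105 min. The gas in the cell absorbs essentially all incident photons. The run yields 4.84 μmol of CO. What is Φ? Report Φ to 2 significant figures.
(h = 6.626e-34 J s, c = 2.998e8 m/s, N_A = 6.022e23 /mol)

Φ = 0.39

Product: 4.84 μmol = 4.84e-6 mol.
Photon energy at 297 nm: hc/λ = (6.626e-34)(2.998e8)/(297e-9) = 6.688e-19 J.
Energy delivered: (0.800 mW)(6300 s) = 5.040 J.
Photons incident: 5.040 / 6.688e-19 = 7.536e18, i.e. 7.536e18/6.022e23 = 1.251e-5 mol.
Φ = 4.84e-6 mol / 1.251e-5 mol photons = 0.39.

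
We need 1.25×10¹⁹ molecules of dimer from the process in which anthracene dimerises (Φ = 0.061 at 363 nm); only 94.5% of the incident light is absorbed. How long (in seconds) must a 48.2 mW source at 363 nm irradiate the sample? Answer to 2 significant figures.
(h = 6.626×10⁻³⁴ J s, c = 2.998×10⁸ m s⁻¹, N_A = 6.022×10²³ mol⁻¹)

t ≈ 2500 s

Product: 1.25×10¹⁹ / 6.022×10²³ = 2.076×10⁻⁵ mol.
Photons that must be absorbed: 2.076×10⁻⁵ / 0.061 = 3.403×10⁻⁴ mol.
Incident photons needed: 3.403×10⁻⁴ / 0.945 = 3.601×10⁻⁴ mol.
Photon energy: hc/λ = 5.472×10⁻¹⁹ J; per mole, 3.295×10⁵ J mol⁻¹.
Energy required: 3.601×10⁻⁴ × 3.295×10⁵ = 118.7 J.
Time: 118.7 J / 0.0482 W = 2500 s.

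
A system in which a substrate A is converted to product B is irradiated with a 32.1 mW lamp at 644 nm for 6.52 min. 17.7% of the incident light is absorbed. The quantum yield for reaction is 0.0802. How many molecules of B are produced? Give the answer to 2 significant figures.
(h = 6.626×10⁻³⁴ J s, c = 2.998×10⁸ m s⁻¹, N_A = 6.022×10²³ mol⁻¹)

5.8×10¹⁷ molecules

Photon energy at 644 nm: hc/λ = (6.626×10⁻³⁴)(2.998×10⁸)/(644×10⁻⁹) = 3.085×10⁻¹⁹ J.
Energy delivered: (32.1 mW)(391.2 s) = 12.56 J.
Photons incident: 12.56 / 3.085×10⁻¹⁹ = 4.071×10¹⁹, i.e. 4.071×10¹⁹/6.022×10²³ = 6.760×10⁻⁵ mol.
Photons absorbed: 0.177 × 6.760×10⁻⁵ = 1.197×10⁻⁵ mol.
Product: Φ × n_abs = 0.0802 × 1.197×10⁻⁵ = 9.600×10⁻⁷ mol.
As a count: 9.600×10⁻⁷ × 6.022×10²³ = 5.8×10¹⁷.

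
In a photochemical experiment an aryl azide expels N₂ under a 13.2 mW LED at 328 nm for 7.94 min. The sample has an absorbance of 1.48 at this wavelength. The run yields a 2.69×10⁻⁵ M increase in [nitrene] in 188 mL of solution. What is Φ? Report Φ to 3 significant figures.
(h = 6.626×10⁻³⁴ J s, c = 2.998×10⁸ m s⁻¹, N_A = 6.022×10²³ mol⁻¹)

Φ = 0.303

Product: (2.69×10⁻⁵ M)(0.188 L) = 5.057×10⁻⁶ mol.
Photon energy at 328 nm: hc/λ = (6.626×10⁻³⁴)(2.998×10⁸)/(328×10⁻⁹) = 6.056×10⁻¹⁹ J.
Energy delivered: (13.2 mW)(476.4 s) = 6.288 J.
Photons incident: 6.288 / 6.056×10⁻¹⁹ = 1.038×10¹⁹, i.e. 1.038×10¹⁹/6.022×10²³ = 1.724×10⁻⁵ mol.
Fraction absorbed: 1 − 10^(−1.48) = 0.9669.
Photons absorbed: 0.9669 × 1.724×10⁻⁵ = 1.667×10⁻⁵ mol.
Φ = 5.057×10⁻⁶ mol / 1.667×10⁻⁵ mol photons = 0.303.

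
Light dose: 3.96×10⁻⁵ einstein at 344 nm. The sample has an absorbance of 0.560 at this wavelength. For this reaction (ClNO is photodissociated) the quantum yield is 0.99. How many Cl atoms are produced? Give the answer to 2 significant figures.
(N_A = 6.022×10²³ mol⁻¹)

Fraction absorbed: 1 − 10^(−0.560) = 0.7246.
Photons absorbed: 0.7246 × 3.96×10⁻⁵ = 2.869×10⁻⁵ mol.
Product: Φ × n_abs = 0.99 × 2.869×10⁻⁵ = 2.840×10⁻⁵ mol.
As a count: 2.840×10⁻⁵ × 6.022×10²³ = 1.7×10¹⁹.

1.7×10¹⁹ atoms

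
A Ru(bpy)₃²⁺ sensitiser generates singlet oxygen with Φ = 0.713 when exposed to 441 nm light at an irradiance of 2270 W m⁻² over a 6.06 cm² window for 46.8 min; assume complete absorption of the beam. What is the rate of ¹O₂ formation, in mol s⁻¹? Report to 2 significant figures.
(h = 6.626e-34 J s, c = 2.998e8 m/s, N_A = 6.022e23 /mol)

Photon energy at 441 nm: hc/λ = (6.626e-34)(2.998e8)/(441e-9) = 4.504e-19 J.
Energy delivered: (2270 W m⁻²)(6.06e-4 m²)(2808 s) = 3863 J.
Photons incident: 3863 / 4.504e-19 = 8.577e21, i.e. 8.577e21/6.022e23 = 0.01424 mol.
Product formed: 0.713 × 0.01424 = 0.01015 mol.
Rate: 0.01015 / 2808 s = 3.6e-6 mol s⁻¹.

3.6e-6 mol s⁻¹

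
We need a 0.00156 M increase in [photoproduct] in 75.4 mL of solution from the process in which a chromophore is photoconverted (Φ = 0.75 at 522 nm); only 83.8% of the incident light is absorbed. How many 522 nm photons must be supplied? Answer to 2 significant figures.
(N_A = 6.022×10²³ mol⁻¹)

1.1×10²⁰ photons

Product: (0.00156 M)(0.0754 L) = 1.176×10⁻⁴ mol.
Photons that must be absorbed: 1.176×10⁻⁴ / 0.75 = 1.568×10⁻⁴ mol.
Incident photons needed: 1.568×10⁻⁴ / 0.838 = 1.871×10⁻⁴ mol.
Photon count: 1.871×10⁻⁴ × 6.022×10²³ = 1.1×10²⁰.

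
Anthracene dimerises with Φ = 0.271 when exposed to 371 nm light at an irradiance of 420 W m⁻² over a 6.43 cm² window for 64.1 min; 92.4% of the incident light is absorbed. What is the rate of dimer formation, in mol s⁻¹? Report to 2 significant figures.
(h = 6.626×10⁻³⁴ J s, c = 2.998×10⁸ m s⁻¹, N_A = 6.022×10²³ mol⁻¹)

2.1×10⁻⁷ mol s⁻¹

Photon energy at 371 nm: hc/λ = (6.626×10⁻³⁴)(2.998×10⁸)/(371×10⁻⁹) = 5.354×10⁻¹⁹ J.
Energy delivered: (420 W m⁻²)(6.43×10⁻⁴ m²)(3846 s) = 1039 J.
Photons incident: 1039 / 5.354×10⁻¹⁹ = 1.941×10²¹, i.e. 1.941×10²¹/6.022×10²³ = 0.003223 mol.
Photons absorbed: 0.924 × 0.003223 = 0.002978 mol.
Product formed: 0.271 × 0.002978 = 8.070×10⁻⁴ mol.
Rate: 8.070×10⁻⁴ / 3846 s = 2.1×10⁻⁷ mol s⁻¹.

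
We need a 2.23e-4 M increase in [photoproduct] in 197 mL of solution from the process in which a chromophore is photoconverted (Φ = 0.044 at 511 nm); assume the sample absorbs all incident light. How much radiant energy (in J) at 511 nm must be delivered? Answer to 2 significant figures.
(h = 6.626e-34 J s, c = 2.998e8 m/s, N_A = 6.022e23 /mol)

230 J

Product: (2.23e-4 M)(0.197 L) = 4.393e-5 mol.
Photons that must be absorbed: 4.393e-5 / 0.044 = 9.984e-4 mol.
Photon energy: hc/λ = 3.887e-19 J; per mole, 2.341e5 J mol⁻¹.
Energy required: 9.984e-4 × 2.341e5 = 230 J.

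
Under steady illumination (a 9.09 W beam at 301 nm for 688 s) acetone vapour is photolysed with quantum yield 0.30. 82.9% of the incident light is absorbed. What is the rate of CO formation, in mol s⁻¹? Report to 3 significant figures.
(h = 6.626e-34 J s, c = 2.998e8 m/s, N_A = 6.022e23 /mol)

5.69e-6 mol s⁻¹

Photon energy at 301 nm: hc/λ = (6.626e-34)(2.998e8)/(301e-9) = 6.600e-19 J.
Energy delivered: (9.09 W)(688 s) = 6254 J.
Photons incident: 6254 / 6.600e-19 = 9.476e21, i.e. 9.476e21/6.022e23 = 0.01574 mol.
Photons absorbed: 0.829 × 0.01574 = 0.01305 mol.
Product formed: 0.30 × 0.01305 = 0.003915 mol.
Rate: 0.003915 / 688 s = 5.69e-6 mol s⁻¹.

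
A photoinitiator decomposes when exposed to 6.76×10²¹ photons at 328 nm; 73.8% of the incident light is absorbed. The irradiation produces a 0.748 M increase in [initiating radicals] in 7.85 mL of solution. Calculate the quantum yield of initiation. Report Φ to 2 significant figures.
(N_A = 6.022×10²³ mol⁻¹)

Product: (0.748 M)(0.00785 L) = 0.005872 mol.
Moles of photons: 6.76×10²¹ / 6.022×10²³ = 0.01123 mol.
Photons absorbed: 0.738 × 0.01123 = 0.008288 mol.
Φ = 0.005872 mol / 0.008288 mol photons = 0.71.

Φ = 0.71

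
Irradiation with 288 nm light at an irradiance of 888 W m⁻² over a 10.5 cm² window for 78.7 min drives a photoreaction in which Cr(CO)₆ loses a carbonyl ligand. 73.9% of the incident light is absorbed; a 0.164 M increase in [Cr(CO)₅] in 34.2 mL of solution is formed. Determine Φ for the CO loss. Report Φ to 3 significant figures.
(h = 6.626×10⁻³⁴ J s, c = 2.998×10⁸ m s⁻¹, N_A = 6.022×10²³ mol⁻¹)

Product: (0.164 M)(0.0342 L) = 0.005609 mol.
Photon energy at 288 nm: hc/λ = (6.626×10⁻³⁴)(2.998×10⁸)/(288×10⁻⁹) = 6.897×10⁻¹⁹ J.
Energy delivered: (888 W m⁻²)(10.5×10⁻⁴ m²)(4722 s) = 4403 J.
Photons incident: 4403 / 6.897×10⁻¹⁹ = 6.384×10²¹, i.e. 6.384×10²¹/6.022×10²³ = 0.01060 mol.
Photons absorbed: 0.739 × 0.01060 = 0.007833 mol.
Φ = 0.005609 mol / 0.007833 mol photons = 0.716.

Φ = 0.716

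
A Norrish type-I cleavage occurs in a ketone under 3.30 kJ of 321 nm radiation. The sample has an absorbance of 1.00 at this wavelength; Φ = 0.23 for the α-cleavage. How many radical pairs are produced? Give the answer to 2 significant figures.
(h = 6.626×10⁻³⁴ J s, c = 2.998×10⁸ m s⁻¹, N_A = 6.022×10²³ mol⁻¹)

1.1×10²¹ radical pairs

Photon energy at 321 nm: hc/λ = (6.626×10⁻³⁴)(2.998×10⁸)/(321×10⁻⁹) = 6.188×10⁻¹⁹ J.
Incident energy: 3.30 kJ = 3300 J.
Photons incident: 3300 / 6.188×10⁻¹⁹ = 5.333×10²¹, i.e. 5.333×10²¹/6.022×10²³ = 0.008856 mol.
Fraction absorbed: 1 − 10^(−1.00) = 0.9000.
Photons absorbed: 0.9000 × 0.008856 = 0.007970 mol.
Product: Φ × n_abs = 0.23 × 0.007970 = 0.001833 mol.
As a count: 0.001833 × 6.022×10²³ = 1.1×10²¹.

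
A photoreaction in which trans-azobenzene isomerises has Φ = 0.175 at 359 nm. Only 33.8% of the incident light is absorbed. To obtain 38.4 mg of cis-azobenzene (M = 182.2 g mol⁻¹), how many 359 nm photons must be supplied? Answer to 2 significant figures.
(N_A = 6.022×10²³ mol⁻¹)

2.1×10²¹ photons

Product: 38.4 mg / 182.2 g mol⁻¹ = 2.108×10⁻⁴ mol.
Photons that must be absorbed: 2.108×10⁻⁴ / 0.175 = 0.001205 mol.
Incident photons needed: 0.001205 / 0.338 = 0.003565 mol.
Photon count: 0.003565 × 6.022×10²³ = 2.1×10²¹.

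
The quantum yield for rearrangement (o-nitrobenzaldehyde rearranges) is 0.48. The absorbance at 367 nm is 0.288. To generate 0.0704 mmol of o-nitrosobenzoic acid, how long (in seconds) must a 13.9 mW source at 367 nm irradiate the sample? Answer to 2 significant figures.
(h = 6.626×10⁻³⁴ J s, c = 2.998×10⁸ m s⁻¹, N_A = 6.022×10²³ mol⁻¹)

t ≈ 7100 s

Product: 0.0704 mmol = 7.04×10⁻⁵ mol.
Photons that must be absorbed: 7.04×10⁻⁵ / 0.48 = 1.467×10⁻⁴ mol.
Fraction absorbed: 1 − 10^(−0.288) = 0.4848.
Incident photons needed: 1.467×10⁻⁴ / 0.4848 = 3.026×10⁻⁴ mol.
Photon energy: hc/λ = 5.413×10⁻¹⁹ J; per mole, 3.260×10⁵ J mol⁻¹.
Energy required: 3.026×10⁻⁴ × 3.260×10⁵ = 98.65 J.
Time: 98.65 J / 0.0139 W = 7100 s.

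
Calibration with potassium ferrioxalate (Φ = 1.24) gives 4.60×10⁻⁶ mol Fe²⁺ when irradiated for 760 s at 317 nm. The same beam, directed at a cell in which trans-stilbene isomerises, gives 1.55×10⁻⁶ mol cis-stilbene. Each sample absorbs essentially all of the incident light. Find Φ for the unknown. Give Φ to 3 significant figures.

Φ = 0.418

Photons absorbed by the actinometer: 4.60×10⁻⁶ / 1.24 = 3.710×10⁻⁶ mol.
Φ(unknown) = 1.55×10⁻⁶ / 3.710×10⁻⁶ = 0.418.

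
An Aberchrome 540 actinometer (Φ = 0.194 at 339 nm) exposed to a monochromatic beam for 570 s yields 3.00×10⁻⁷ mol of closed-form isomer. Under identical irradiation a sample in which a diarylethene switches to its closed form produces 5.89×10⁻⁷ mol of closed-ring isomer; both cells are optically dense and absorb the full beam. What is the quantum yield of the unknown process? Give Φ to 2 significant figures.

Photons absorbed by the actinometer: 3.00×10⁻⁷ / 0.194 = 1.546×10⁻⁶ mol.
Φ(unknown) = 5.89×10⁻⁷ / 1.546×10⁻⁶ = 0.38.

Φ = 0.38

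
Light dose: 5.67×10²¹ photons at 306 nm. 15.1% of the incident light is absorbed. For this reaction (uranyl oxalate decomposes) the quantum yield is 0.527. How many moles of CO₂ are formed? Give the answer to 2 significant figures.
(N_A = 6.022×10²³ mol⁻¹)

Moles of photons: 5.67×10²¹ / 6.022×10²³ = 0.009415 mol.
Photons absorbed: 0.151 × 0.009415 = 0.001422 mol.
Product: Φ × n_abs = 0.527 × 0.001422 = 7.494×10⁻⁴ mol.

7.5×10⁻⁴ mol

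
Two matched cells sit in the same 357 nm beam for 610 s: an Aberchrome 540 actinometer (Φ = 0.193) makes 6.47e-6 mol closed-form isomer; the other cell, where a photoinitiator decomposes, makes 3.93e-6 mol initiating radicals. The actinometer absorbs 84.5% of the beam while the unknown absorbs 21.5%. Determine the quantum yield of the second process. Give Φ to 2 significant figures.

Φ = 0.46

Photons absorbed by the actinometer: 6.47e-6 / 0.193 = 3.352e-5 mol.
Incident flux: 3.352e-5 / 0.845 = 3.967e-5 einstein.
Absorbed by unknown: 0.215 × 3.967e-5 = 8.529e-6 mol.
Φ(unknown) = 3.93e-6 / 8.529e-6 = 0.46.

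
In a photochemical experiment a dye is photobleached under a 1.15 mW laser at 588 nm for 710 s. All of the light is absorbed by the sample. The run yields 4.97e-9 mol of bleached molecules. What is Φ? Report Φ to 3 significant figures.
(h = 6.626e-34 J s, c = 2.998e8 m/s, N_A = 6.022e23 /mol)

Φ = 0.00124

Photon energy at 588 nm: hc/λ = (6.626e-34)(2.998e8)/(588e-9) = 3.378e-19 J.
Energy delivered: (1.15 mW)(710 s) = 0.8165 J.
Photons incident: 0.8165 / 3.378e-19 = 2.417e18, i.e. 2.417e18/6.022e23 = 4.014e-6 mol.
Φ = 4.97e-9 mol / 4.014e-6 mol photons = 0.00124.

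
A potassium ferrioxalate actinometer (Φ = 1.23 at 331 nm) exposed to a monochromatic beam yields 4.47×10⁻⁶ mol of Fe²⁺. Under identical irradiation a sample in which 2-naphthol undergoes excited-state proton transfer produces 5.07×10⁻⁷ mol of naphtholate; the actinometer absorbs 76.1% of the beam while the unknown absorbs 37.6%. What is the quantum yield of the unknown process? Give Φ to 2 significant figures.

Photons absorbed by the actinometer: 4.47×10⁻⁶ / 1.23 = 3.634×10⁻⁶ mol.
Incident flux: 3.634×10⁻⁶ / 0.761 = 4.775×10⁻⁶ einstein.
Absorbed by unknown: 0.376 × 4.775×10⁻⁶ = 1.795×10⁻⁶ mol.
Φ(unknown) = 5.07×10⁻⁷ / 1.795×10⁻⁶ = 0.28.

Φ = 0.28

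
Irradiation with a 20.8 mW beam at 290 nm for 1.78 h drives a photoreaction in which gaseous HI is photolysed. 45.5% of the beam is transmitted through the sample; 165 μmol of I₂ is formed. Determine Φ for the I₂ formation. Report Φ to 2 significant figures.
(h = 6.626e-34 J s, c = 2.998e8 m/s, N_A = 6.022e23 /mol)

Product: 165 μmol = 1.65e-4 mol.
Photon energy at 290 nm: hc/λ = (6.626e-34)(2.998e8)/(290e-9) = 6.850e-19 J.
Energy delivered: (20.8 mW)(6408 s) = 133.3 J.
Photons incident: 133.3 / 6.850e-19 = 1.946e20, i.e. 1.946e20/6.022e23 = 3.231e-4 mol.
Fraction absorbed: 1 − 45.5/100 = 0.5450.
Photons absorbed: 0.5450 × 3.231e-4 = 1.761e-4 mol.
Φ = 1.65e-4 mol / 1.761e-4 mol photons = 0.94.

Φ = 0.94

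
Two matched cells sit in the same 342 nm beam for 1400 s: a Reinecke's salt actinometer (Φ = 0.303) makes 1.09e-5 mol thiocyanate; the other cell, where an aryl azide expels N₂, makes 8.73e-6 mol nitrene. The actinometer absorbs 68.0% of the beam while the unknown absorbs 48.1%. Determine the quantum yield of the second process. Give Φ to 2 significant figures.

Φ = 0.34

Photons absorbed by the actinometer: 1.09e-5 / 0.303 = 3.597e-5 mol.
Incident flux: 3.597e-5 / 0.680 = 5.290e-5 einstein.
Absorbed by unknown: 0.481 × 5.290e-5 = 2.544e-5 mol.
Φ(unknown) = 8.73e-6 / 2.544e-5 = 0.34.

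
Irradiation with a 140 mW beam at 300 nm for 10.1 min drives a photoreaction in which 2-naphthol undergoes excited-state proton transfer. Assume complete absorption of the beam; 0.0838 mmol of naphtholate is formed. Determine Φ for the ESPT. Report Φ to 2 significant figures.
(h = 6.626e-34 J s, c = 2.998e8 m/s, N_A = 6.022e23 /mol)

Φ = 0.39

Product: 0.0838 mmol = 8.38e-5 mol.
Photon energy at 300 nm: hc/λ = (6.626e-34)(2.998e8)/(300e-9) = 6.622e-19 J.
Energy delivered: (140 mW)(606 s) = 84.84 J.
Photons incident: 84.84 / 6.622e-19 = 1.281e20, i.e. 1.281e20/6.022e23 = 2.127e-4 mol.
Φ = 8.38e-5 mol / 2.127e-4 mol photons = 0.39.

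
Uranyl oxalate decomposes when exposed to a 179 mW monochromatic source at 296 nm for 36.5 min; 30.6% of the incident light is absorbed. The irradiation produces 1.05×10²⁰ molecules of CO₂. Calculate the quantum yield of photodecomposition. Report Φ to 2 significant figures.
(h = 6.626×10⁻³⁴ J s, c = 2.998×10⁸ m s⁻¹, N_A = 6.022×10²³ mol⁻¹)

Product: 1.05×10²⁰ / 6.022×10²³ = 1.744×10⁻⁴ mol.
Photon energy at 296 nm: hc/λ = (6.626×10⁻³⁴)(2.998×10⁸)/(296×10⁻⁹) = 6.711×10⁻¹⁹ J.
Energy delivered: (179 mW)(2190 s) = 392.0 J.
Photons incident: 392.0 / 6.711×10⁻¹⁹ = 5.841×10²⁰, i.e. 5.841×10²⁰/6.022×10²³ = 9.699×10⁻⁴ mol.
Photons absorbed: 0.306 × 9.699×10⁻⁴ = 2.968×10⁻⁴ mol.
Φ = 1.744×10⁻⁴ mol / 2.968×10⁻⁴ mol photons = 0.59.

Φ = 0.59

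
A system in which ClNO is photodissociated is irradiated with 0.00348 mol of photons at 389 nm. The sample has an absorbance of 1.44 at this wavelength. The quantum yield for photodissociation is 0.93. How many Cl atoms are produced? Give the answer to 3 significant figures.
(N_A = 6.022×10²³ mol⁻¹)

Fraction absorbed: 1 − 10^(−1.44) = 0.9637.
Photons absorbed: 0.9637 × 0.00348 = 0.003354 mol.
Product: Φ × n_abs = 0.93 × 0.003354 = 0.003119 mol.
As a count: 0.003119 × 6.022×10²³ = 1.88×10²¹.

1.88×10²¹ atoms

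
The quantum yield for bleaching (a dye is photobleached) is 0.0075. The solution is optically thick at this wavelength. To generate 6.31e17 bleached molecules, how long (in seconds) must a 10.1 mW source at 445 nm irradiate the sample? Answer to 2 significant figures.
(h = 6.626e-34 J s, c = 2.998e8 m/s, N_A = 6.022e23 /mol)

Product: 6.31e17 / 6.022e23 = 1.048e-6 mol.
Photons that must be absorbed: 1.048e-6 / 0.0075 = 1.397e-4 mol.
Photon energy: hc/λ = 4.464e-19 J; per mole, 2.688e5 J mol⁻¹.
Energy required: 1.397e-4 × 2.688e5 = 37.55 J.
Time: 37.55 J / 0.0101 W = 3700 s.

t ≈ 3700 s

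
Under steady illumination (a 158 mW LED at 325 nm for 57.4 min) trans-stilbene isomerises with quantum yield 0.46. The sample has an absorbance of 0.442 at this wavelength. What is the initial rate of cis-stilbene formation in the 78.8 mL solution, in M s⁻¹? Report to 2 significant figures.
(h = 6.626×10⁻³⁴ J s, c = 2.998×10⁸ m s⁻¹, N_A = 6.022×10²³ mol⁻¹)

1.6×10⁻⁶ M s⁻¹

Photon energy at 325 nm: hc/λ = (6.626×10⁻³⁴)(2.998×10⁸)/(325×10⁻⁹) = 6.112×10⁻¹⁹ J.
Energy delivered: (158 mW)(3444 s) = 544.2 J.
Photons incident: 544.2 / 6.112×10⁻¹⁹ = 8.904×10²⁰, i.e. 8.904×10²⁰/6.022×10²³ = 0.001479 mol.
Fraction absorbed: 1 − 10^(−0.442) = 0.6386.
Photons absorbed: 0.6386 × 0.001479 = 9.445×10⁻⁴ mol.
Product formed: 0.46 × 9.445×10⁻⁴ = 4.345×10⁻⁴ mol.
Rate: 4.345×10⁻⁴ mol / (3444 s × 0.0788 L) = 1.6×10⁻⁶ M s⁻¹.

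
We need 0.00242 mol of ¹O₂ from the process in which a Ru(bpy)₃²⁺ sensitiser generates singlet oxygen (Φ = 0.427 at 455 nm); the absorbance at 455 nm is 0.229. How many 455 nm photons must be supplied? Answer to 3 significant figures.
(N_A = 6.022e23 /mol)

Photons that must be absorbed: 0.00242 / 0.427 = 0.005667 mol.
Fraction absorbed: 1 − 10^(−0.229) = 0.4098.
Incident photons needed: 0.005667 / 0.4098 = 0.01383 mol.
Photon count: 0.01383 × 6.022e23 = 8.33e21.

8.33e21 photons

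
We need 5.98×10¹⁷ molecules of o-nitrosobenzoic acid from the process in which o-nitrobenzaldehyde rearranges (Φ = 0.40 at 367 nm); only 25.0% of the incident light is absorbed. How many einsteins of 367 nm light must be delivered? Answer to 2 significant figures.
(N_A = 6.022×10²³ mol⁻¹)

Product: 5.98×10¹⁷ / 6.022×10²³ = 9.930×10⁻⁷ mol.
Photons that must be absorbed: 9.930×10⁻⁷ / 0.40 = 2.483×10⁻⁶ mol.
Incident photons needed: 2.483×10⁻⁶ / 0.250 = 9.932×10⁻⁶ mol.

9.9×10⁻⁶ einstein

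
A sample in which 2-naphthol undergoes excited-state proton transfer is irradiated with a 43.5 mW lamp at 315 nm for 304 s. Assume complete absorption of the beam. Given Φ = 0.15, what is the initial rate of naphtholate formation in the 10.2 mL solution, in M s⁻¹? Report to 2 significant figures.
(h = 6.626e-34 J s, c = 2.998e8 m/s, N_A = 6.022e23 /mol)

Photon energy at 315 nm: hc/λ = (6.626e-34)(2.998e8)/(315e-9) = 6.306e-19 J.
Energy delivered: (43.5 mW)(304 s) = 13.22 J.
Photons incident: 13.22 / 6.306e-19 = 2.096e19, i.e. 2.096e19/6.022e23 = 3.481e-5 mol.
Product formed: 0.15 × 3.481e-5 = 5.222e-6 mol.
Rate: 5.222e-6 mol / (304 s × 0.0102 L) = 1.7e-6 M s⁻¹.

1.7e-6 M s⁻¹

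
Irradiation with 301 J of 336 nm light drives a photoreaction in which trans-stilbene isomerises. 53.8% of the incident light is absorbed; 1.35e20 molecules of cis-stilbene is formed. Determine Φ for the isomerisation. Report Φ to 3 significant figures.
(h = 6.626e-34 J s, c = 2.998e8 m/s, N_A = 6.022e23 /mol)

Product: 1.35e20 / 6.022e23 = 2.242e-4 mol.
Photon energy at 336 nm: hc/λ = (6.626e-34)(2.998e8)/(336e-9) = 5.912e-19 J.
Photons incident: 301 / 5.912e-19 = 5.091e20, i.e. 5.091e20/6.022e23 = 8.454e-4 mol.
Photons absorbed: 0.538 × 8.454e-4 = 4.548e-4 mol.
Φ = 2.242e-4 mol / 4.548e-4 mol photons = 0.493.

Φ = 0.493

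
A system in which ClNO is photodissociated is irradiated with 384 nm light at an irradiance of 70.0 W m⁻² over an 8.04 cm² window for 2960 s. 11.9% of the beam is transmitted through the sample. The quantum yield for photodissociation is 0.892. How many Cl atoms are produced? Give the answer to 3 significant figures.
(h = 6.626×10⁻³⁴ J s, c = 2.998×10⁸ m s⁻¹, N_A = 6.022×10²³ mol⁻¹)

Photon energy at 384 nm: hc/λ = (6.626×10⁻³⁴)(2.998×10⁸)/(384×10⁻⁹) = 5.173×10⁻¹⁹ J.
Energy delivered: (70.0 W m⁻²)(8.04×10⁻⁴ m²)(2960 s) = 166.6 J.
Photons incident: 166.6 / 5.173×10⁻¹⁹ = 3.221×10²⁰, i.e. 3.221×10²⁰/6.022×10²³ = 5.349×10⁻⁴ mol.
Fraction absorbed: 1 − 11.9/100 = 0.8810.
Photons absorbed: 0.8810 × 5.349×10⁻⁴ = 4.712×10⁻⁴ mol.
Product: Φ × n_abs = 0.892 × 4.712×10⁻⁴ = 4.203×10⁻⁴ mol.
As a count: 4.203×10⁻⁴ × 6.022×10²³ = 2.53×10²⁰.

2.53×10²⁰ atoms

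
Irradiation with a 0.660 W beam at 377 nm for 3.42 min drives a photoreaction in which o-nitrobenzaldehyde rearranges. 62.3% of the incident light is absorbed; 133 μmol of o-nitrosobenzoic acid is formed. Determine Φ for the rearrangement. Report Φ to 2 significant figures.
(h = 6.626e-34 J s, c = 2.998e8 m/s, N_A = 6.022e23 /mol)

Φ = 0.50

Product: 133 μmol = 1.33e-4 mol.
Photon energy at 377 nm: hc/λ = (6.626e-34)(2.998e8)/(377e-9) = 5.269e-19 J.
Energy delivered: (0.660 W)(205.2 s) = 135.4 J.
Photons incident: 135.4 / 5.269e-19 = 2.570e20, i.e. 2.570e20/6.022e23 = 4.268e-4 mol.
Photons absorbed: 0.623 × 4.268e-4 = 2.659e-4 mol.
Φ = 1.33e-4 mol / 2.659e-4 mol photons = 0.50.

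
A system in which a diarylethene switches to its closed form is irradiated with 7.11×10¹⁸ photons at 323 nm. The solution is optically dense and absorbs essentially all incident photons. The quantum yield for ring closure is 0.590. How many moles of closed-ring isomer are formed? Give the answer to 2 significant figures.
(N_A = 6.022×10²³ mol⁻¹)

7.0×10⁻⁶ mol

Moles of photons: 7.11×10¹⁸ / 6.022×10²³ = 1.181×10⁻⁵ mol.
Product: Φ × n_abs = 0.590 × 1.181×10⁻⁵ = 6.968×10⁻⁶ mol.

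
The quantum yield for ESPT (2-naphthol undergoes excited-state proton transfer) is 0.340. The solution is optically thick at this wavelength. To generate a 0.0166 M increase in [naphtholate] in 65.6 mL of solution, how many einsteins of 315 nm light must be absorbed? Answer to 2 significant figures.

0.0032 einstein

Product: (0.0166 M)(0.0656 L) = 0.001089 mol.
Photons that must be absorbed: 0.001089 / 0.340 = 0.003203 mol.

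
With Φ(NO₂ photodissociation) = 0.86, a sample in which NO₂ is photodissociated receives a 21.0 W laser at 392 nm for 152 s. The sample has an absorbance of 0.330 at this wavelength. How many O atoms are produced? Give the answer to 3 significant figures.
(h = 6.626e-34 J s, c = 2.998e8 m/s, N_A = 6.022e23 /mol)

2.88e21 atoms

Photon energy at 392 nm: hc/λ = (6.626e-34)(2.998e8)/(392e-9) = 5.068e-19 J.
Energy delivered: (21.0 W)(152 s) = 3192 J.
Photons incident: 3192 / 5.068e-19 = 6.298e21, i.e. 6.298e21/6.022e23 = 0.01046 mol.
Fraction absorbed: 1 − 10^(−0.330) = 0.5323.
Photons absorbed: 0.5323 × 0.01046 = 0.005568 mol.
Product: Φ × n_abs = 0.86 × 0.005568 = 0.004788 mol.
As a count: 0.004788 × 6.022e23 = 2.88e21.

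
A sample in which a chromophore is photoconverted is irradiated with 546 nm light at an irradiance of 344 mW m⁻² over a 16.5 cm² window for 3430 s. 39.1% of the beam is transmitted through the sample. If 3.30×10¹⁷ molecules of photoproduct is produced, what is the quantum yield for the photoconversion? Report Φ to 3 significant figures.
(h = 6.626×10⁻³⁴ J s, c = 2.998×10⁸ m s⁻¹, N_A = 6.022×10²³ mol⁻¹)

Product: 3.30×10¹⁷ / 6.022×10²³ = 5.480×10⁻⁷ mol.
Photon energy at 546 nm: hc/λ = (6.626×10⁻³⁴)(2.998×10⁸)/(546×10⁻⁹) = 3.638×10⁻¹⁹ J.
Energy delivered: (344 mW m⁻²)(16.5×10⁻⁴ m²)(3430 s) = 1.947 J.
Photons incident: 1.947 / 3.638×10⁻¹⁹ = 5.352×10¹⁸, i.e. 5.352×10¹⁸/6.022×10²³ = 8.887×10⁻⁶ mol.
Fraction absorbed: 1 − 39.1/100 = 0.6090.
Photons absorbed: 0.6090 × 8.887×10⁻⁶ = 5.412×10⁻⁶ mol.
Φ = 5.480×10⁻⁷ mol / 5.412×10⁻⁶ mol photons = 0.101.

Φ = 0.101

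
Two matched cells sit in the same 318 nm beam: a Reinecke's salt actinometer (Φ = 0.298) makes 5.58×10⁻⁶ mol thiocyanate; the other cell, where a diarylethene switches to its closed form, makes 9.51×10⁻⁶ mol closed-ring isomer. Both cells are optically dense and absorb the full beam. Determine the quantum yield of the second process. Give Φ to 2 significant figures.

Photons absorbed by the actinometer: 5.58×10⁻⁶ / 0.298 = 1.872×10⁻⁵ mol.
Φ(unknown) = 9.51×10⁻⁶ / 1.872×10⁻⁵ = 0.51.

Φ = 0.51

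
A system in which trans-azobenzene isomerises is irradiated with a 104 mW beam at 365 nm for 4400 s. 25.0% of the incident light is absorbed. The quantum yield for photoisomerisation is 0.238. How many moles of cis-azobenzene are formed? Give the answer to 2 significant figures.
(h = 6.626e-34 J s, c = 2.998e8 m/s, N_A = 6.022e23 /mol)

Photon energy at 365 nm: hc/λ = (6.626e-34)(2.998e8)/(365e-9) = 5.442e-19 J.
Energy delivered: (104 mW)(4400 s) = 457.6 J.
Photons incident: 457.6 / 5.442e-19 = 8.409e20, i.e. 8.409e20/6.022e23 = 0.001396 mol.
Photons absorbed: 0.250 × 0.001396 = 3.490e-4 mol.
Product: Φ × n_abs = 0.238 × 3.490e-4 = 8.306e-5 mol.

8.3e-5 mol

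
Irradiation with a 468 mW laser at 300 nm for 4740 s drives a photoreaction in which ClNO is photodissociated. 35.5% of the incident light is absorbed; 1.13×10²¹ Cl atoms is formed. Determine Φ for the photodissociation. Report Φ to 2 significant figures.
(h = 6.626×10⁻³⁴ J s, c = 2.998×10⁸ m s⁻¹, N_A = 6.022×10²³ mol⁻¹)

Φ = 0.95

Product: 1.13×10²¹ / 6.022×10²³ = 0.001876 mol.
Photon energy at 300 nm: hc/λ = (6.626×10⁻³⁴)(2.998×10⁸)/(300×10⁻⁹) = 6.622×10⁻¹⁹ J.
Energy delivered: (468 mW)(4740 s) = 2218 J.
Photons incident: 2218 / 6.622×10⁻¹⁹ = 3.349×10²¹, i.e. 3.349×10²¹/6.022×10²³ = 0.005561 mol.
Photons absorbed: 0.355 × 0.005561 = 0.001974 mol.
Φ = 0.001876 mol / 0.001974 mol photons = 0.95.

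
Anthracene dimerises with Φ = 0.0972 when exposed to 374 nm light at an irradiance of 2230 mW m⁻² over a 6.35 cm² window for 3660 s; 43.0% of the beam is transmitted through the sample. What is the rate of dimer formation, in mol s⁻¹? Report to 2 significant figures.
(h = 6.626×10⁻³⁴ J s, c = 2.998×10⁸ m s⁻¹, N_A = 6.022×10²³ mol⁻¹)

Photon energy at 374 nm: hc/λ = (6.626×10⁻³⁴)(2.998×10⁸)/(374×10⁻⁹) = 5.311×10⁻¹⁹ J.
Energy delivered: (2230 mW m⁻²)(6.35×10⁻⁴ m²)(3660 s) = 5.183 J.
Photons incident: 5.183 / 5.311×10⁻¹⁹ = 9.759×10¹⁸, i.e. 9.759×10¹⁸/6.022×10²³ = 1.621×10⁻⁵ mol.
Fraction absorbed: 1 − 43.0/100 = 0.5700.
Photons absorbed: 0.5700 × 1.621×10⁻⁵ = 9.240×10⁻⁶ mol.
Product formed: 0.0972 × 9.240×10⁻⁶ = 8.981×10⁻⁷ mol.
Rate: 8.981×10⁻⁷ / 3660 s = 2.5×10⁻¹⁰ mol s⁻¹.

2.5×10⁻¹⁰ mol s⁻¹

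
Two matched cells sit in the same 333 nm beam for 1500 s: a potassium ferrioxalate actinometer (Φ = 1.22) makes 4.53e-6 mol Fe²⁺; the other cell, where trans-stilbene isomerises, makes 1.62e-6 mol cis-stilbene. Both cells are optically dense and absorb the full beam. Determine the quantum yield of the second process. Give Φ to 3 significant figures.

Φ = 0.436

Photons absorbed by the actinometer: 4.53e-6 / 1.22 = 3.713e-6 mol.
Φ(unknown) = 1.62e-6 / 3.713e-6 = 0.436.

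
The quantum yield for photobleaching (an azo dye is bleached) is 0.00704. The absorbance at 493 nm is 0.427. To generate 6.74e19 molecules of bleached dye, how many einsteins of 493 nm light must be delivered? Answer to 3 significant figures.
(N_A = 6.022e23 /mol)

0.0254 einstein

Product: 6.74e19 / 6.022e23 = 1.119e-4 mol.
Photons that must be absorbed: 1.119e-4 / 0.00704 = 0.01589 mol.
Fraction absorbed: 1 − 10^(−0.427) = 0.6259.
Incident photons needed: 0.01589 / 0.6259 = 0.02539 mol.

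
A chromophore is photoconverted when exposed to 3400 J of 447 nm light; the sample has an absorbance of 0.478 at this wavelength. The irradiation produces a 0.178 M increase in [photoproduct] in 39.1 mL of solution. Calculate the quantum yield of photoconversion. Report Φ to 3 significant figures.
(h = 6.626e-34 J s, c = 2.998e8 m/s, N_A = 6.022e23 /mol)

Φ = 0.821

Product: (0.178 M)(0.0391 L) = 0.006960 mol.
Photon energy at 447 nm: hc/λ = (6.626e-34)(2.998e8)/(447e-9) = 4.444e-19 J.
Photons incident: 3400 / 4.444e-19 = 7.651e21, i.e. 7.651e21/6.022e23 = 0.01271 mol.
Fraction absorbed: 1 − 10^(−0.478) = 0.6673.
Photons absorbed: 0.6673 × 0.01271 = 0.008481 mol.
Φ = 0.006960 mol / 0.008481 mol photons = 0.821.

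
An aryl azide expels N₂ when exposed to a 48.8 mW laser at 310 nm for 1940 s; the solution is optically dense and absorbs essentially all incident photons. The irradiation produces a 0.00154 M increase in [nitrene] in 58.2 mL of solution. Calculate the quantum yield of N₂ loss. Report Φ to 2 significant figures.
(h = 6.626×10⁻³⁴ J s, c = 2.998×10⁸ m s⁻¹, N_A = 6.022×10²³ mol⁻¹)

Φ = 0.37

Product: (0.00154 M)(0.0582 L) = 8.963×10⁻⁵ mol.
Photon energy at 310 nm: hc/λ = (6.626×10⁻³⁴)(2.998×10⁸)/(310×10⁻⁹) = 6.408×10⁻¹⁹ J.
Energy delivered: (48.8 mW)(1940 s) = 94.67 J.
Photons incident: 94.67 / 6.408×10⁻¹⁹ = 1.477×10²⁰, i.e. 1.477×10²⁰/6.022×10²³ = 2.453×10⁻⁴ mol.
Φ = 8.963×10⁻⁵ mol / 2.453×10⁻⁴ mol photons = 0.37.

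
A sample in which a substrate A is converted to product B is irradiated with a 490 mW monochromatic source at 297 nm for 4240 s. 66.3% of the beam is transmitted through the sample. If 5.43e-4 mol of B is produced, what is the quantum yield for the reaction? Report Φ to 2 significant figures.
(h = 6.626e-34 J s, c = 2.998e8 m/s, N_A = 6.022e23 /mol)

Photon energy at 297 nm: hc/λ = (6.626e-34)(2.998e8)/(297e-9) = 6.688e-19 J.
Energy delivered: (490 mW)(4240 s) = 2078 J.
Photons incident: 2078 / 6.688e-19 = 3.107e21, i.e. 3.107e21/6.022e23 = 0.005159 mol.
Fraction absorbed: 1 − 66.3/100 = 0.3370.
Photons absorbed: 0.3370 × 0.005159 = 0.001739 mol.
Φ = 5.43e-4 mol / 0.001739 mol photons = 0.31.

Φ = 0.31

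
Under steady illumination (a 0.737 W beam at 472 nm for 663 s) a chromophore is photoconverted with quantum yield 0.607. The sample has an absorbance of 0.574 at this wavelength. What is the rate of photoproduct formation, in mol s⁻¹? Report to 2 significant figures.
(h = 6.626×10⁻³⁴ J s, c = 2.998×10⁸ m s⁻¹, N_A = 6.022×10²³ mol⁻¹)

1.3×10⁻⁶ mol s⁻¹

Photon energy at 472 nm: hc/λ = (6.626×10⁻³⁴)(2.998×10⁸)/(472×10⁻⁹) = 4.209×10⁻¹⁹ J.
Energy delivered: (0.737 W)(663 s) = 488.6 J.
Photons incident: 488.6 / 4.209×10⁻¹⁹ = 1.161×10²¹, i.e. 1.161×10²¹/6.022×10²³ = 0.001928 mol.
Fraction absorbed: 1 − 10^(−0.574) = 0.7333.
Photons absorbed: 0.7333 × 0.001928 = 0.001414 mol.
Product formed: 0.607 × 0.001414 = 8.583×10⁻⁴ mol.
Rate: 8.583×10⁻⁴ / 663 s = 1.3×10⁻⁶ mol s⁻¹.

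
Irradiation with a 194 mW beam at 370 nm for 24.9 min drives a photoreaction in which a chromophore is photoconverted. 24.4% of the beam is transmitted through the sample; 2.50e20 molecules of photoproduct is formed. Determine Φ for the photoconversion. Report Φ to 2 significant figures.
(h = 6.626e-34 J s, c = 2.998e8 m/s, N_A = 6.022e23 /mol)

Φ = 0.61

Product: 2.50e20 / 6.022e23 = 4.151e-4 mol.
Photon energy at 370 nm: hc/λ = (6.626e-34)(2.998e8)/(370e-9) = 5.369e-19 J.
Energy delivered: (194 mW)(1494 s) = 289.8 J.
Photons incident: 289.8 / 5.369e-19 = 5.398e20, i.e. 5.398e20/6.022e23 = 8.964e-4 mol.
Fraction absorbed: 1 − 24.4/100 = 0.7560.
Photons absorbed: 0.7560 × 8.964e-4 = 6.777e-4 mol.
Φ = 4.151e-4 mol / 6.777e-4 mol photons = 0.61.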